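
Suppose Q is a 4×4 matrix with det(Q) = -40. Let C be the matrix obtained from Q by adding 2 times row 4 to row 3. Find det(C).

Adding a multiple of one row to another leaves the determinant unchanged.
det(C) = (1)·(-40) = -40

det(C) = -40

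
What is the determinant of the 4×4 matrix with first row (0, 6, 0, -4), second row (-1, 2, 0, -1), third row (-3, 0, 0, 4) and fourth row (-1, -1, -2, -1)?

Expand along column 3 (it has 3 zeros):
  − (-2) · M_43   where M_43 = det([0 6 -4; -1 2 -1; -3 0 4]) = 18
det = (-1)·(-2)·(18) = 36

36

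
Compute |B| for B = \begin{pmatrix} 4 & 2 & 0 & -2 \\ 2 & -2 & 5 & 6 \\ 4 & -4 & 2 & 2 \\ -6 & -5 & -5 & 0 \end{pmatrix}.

|B| = 264

Expand along row 1 (it has 1 zero):
  + (4) · M_11   where M_11 = det([-2 5 6; -4 2 2; -5 -5 0]) = 110
  − (2) · M_12   where M_12 = det([2 5 6; 4 2 2; -6 -5 0]) = -88
  − (-2) · M_14   where M_14 = det([2 -2 5; 4 -4 2; -6 -5 -5]) = -176
det = (+1)·(4)·(110) + (-1)·(2)·(-88) + (-1)·(-2)·(-176) = 264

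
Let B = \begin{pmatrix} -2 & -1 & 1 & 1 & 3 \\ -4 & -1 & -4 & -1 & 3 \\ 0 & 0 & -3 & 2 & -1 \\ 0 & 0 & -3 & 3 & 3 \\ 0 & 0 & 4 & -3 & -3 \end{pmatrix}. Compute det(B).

B is block upper-triangular with a 2×2 block and a 3×3 block on the diagonal, so its determinant equals the product of the determinants of the diagonal blocks.
det of the 2×2 block = -2
det of the 3×3 block = 9
det = (-2)·(9) = -18

|B| = -18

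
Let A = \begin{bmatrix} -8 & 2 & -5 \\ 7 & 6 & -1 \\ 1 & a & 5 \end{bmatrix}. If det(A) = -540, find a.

Expanding along the column containing a, det(A) is linear in a: det(A) = (-43)·a + (-282).
Set (-43)·a + (-282) = -540  ⇒  (-43)·a = -258  ⇒  a = 6.

a = 6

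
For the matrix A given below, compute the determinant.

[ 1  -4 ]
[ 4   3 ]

19

det(A) = 1·3 − (-4)·4 = 3 − (-16) = 19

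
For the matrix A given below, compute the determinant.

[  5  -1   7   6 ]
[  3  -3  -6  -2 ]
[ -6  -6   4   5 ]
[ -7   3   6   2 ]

det(A) = -308

Expand along row 1:
  + (5) · M_11   where M_11 = det([-3 -6 -2; -6 4 5; 3 6 2]) = 0
  − (-1) · M_12   where M_12 = det([3 -6 -2; -6 4 5; -7 6 2]) = 88
  + (7) · M_13   where M_13 = det([3 -3 -2; -6 -6 5; -7 3 2]) = 108
  − (6) · M_14   where M_14 = det([3 -3 -6; -6 -6 4; -7 3 6]) = 192
det = (+1)·(5)·(0) + (-1)·(-1)·(88) + (+1)·(7)·(108) + (-1)·(6)·(192) = -308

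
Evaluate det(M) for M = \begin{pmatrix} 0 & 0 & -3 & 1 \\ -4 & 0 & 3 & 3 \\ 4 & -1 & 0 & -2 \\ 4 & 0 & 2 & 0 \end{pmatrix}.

Expand along column 2 (it has 3 zeros):
  − (-1) · M_32   where M_32 = det([0 -3 1; -4 3 3; 4 2 0]) = -56
det = (-1)·(-1)·(-56) = -56

-56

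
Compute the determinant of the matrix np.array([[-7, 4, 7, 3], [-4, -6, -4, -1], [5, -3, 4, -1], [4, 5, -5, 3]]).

1788

Expand along row 1:
  + (-7) · M_11   where M_11 = det([-6 -4 -1; -3 4 -1; 5 -5 3]) = -53
  − (4) · M_12   where M_12 = det([-4 -4 -1; 5 4 -1; 4 -5 3]) = 89
  + (7) · M_13   where M_13 = det([-4 -6 -1; 5 -3 -1; 4 5 3]) = 93
  − (3) · M_14   where M_14 = det([-4 -6 -4; 5 -3 4; 4 5 -5]) = -374
det = (+1)·(-7)·(-53) + (-1)·(4)·(89) + (+1)·(7)·(93) + (-1)·(3)·(-374) = 1788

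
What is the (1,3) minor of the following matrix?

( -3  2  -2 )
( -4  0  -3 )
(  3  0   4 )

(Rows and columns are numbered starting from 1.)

Delete row 1 and column 3; the remaining 2×2 submatrix is [-4 0; 3 0].
Its determinant is (-4)·0 − 0·3 = 0.

0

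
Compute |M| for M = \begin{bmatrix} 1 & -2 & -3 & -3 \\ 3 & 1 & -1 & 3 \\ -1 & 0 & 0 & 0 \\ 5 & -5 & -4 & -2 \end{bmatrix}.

|M| = -38

Expand along row 3 (it has 3 zeros):
  + (-1) · M_31   where M_31 = det([-2 -3 -3; 1 -1 3; -5 -4 -2]) = 38
det = (+1)·(-1)·(38) = -38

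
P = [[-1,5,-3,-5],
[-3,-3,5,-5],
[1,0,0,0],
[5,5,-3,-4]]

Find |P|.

det(P) = 16

Expand along row 3 (it has 3 zeros):
  + (1) · M_31   where M_31 = det([5 -3 -5; -3 5 -5; 5 -3 -4]) = 16
det = (+1)·(1)·(16) = 16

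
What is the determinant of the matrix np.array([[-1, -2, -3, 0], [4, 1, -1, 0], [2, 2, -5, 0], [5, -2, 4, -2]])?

Expand along column 4 (it has 3 zeros):
  + (-2) · M_44   where M_44 = det([-1 -2 -3; 4 1 -1; 2 2 -5]) = -51
det = (+1)·(-2)·(-51) = 102

102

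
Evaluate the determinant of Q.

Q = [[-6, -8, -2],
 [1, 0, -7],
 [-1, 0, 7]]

Expand along column 2:
  − (-8) · |1 -7; -1 7| = −(-8)·(7 − 7) = 0

0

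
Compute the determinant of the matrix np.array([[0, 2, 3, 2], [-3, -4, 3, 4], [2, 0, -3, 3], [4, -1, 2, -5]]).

-655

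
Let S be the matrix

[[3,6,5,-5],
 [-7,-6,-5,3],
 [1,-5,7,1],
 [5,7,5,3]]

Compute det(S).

The determinant is 2068.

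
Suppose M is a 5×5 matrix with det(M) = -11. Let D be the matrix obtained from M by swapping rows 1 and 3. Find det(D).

Swapping two rows multiplies the determinant by −1.
det(D) = (-1)·(-11) = 11

|D| = 11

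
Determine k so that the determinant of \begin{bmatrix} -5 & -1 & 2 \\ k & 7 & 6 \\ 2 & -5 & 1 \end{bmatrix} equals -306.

Expanding along the row containing k, det(B) is linear in k: det(B) = (-9)·k + (-225).
Set (-9)·k + (-225) = -306  ⇒  (-9)·k = -81  ⇒  k = 9.

9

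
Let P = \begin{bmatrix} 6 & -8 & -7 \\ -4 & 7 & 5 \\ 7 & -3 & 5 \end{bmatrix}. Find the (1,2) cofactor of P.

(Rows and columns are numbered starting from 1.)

Delete row 1 and column 2; the remaining 2×2 submatrix is [-4 5; 7 5].
Its determinant is (-4)·5 − 5·7 = -55.
The cofactor carries sign (−1)^(1+2) = −1, so C_{1,2} = −(-55) = 55.

The cofactor is 55.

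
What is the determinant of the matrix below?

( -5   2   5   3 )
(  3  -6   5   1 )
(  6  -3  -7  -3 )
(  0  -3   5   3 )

Expand along row 4 (it has 1 zero):
  + (-3) · M_42   where M_42 = det([-5 5 3; 3 5 1; 6 -7 -3]) = -38
  − (5) · M_43   where M_43 = det([-5 2 3; 3 -6 1; 6 -3 -3]) = 6
  + (3) · M_44   where M_44 = det([-5 2 5; 3 -6 5; 6 -3 -7]) = -48
det = (+1)·(-3)·(-38) + (-1)·(5)·(6) + (+1)·(3)·(-48) = -60

The determinant is -60.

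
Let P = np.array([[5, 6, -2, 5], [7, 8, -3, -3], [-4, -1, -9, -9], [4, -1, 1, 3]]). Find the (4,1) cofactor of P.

525

Delete row 4 and column 1; the remaining 3×3 submatrix is [6 -2 5; 8 -3 -3; -1 -9 -9].
Its determinant is -525.
The cofactor carries sign (−1)^(4+1) = −1, so C_{4,1} = −(-525) = 525.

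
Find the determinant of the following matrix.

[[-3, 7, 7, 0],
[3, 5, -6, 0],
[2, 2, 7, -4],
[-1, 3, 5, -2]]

424

Expand along column 4 (it has 2 zeros):
  − (-4) · M_34   where M_34 = det([-3 7 7; 3 5 -6; -1 3 5]) = -94
  + (-2) · M_44   where M_44 = det([-3 7 7; 3 5 -6; 2 2 7]) = -400
det = (-1)·(-4)·(-94) + (+1)·(-2)·(-400) = 424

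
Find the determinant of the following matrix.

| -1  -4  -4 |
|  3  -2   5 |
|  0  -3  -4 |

Expand along row 3:
  − (-3) · |-1 -4; 3 5| = −(-3)·(-5 − (-12)) = 21
  + (-4) · |-1 -4; 3 -2| = (-4)·(2 − (-12)) = -56
Sum: (21) + (-56) = -35

The determinant is -35.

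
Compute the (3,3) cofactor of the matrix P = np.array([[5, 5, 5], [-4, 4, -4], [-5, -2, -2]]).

40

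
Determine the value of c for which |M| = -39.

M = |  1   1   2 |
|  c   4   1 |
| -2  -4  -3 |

c = 9

Expanding along the column containing c, det(M) is linear in c: det(M) = (-5)·c + (6).
Set (-5)·c + (6) = -39  ⇒  (-5)·c = -45  ⇒  c = 9.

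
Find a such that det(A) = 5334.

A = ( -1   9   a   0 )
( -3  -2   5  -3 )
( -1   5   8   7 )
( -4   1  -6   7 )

Expanding along the column containing a, det(A) is linear in a: det(A) = (-99)·a + (4839).
Set (-99)·a + (4839) = 5334  ⇒  (-99)·a = 495  ⇒  a = -5.

a = -5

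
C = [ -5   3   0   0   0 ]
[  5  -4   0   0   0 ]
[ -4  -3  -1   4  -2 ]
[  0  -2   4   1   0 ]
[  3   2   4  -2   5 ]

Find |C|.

det(C) = -305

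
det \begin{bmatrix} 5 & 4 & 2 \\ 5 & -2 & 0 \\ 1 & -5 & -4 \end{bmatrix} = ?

74

Expand along row 2:
  − 5 · |4 2; -5 -4| = −5·(-16 − (-10)) = 30
  + (-2) · |5 2; 1 -4| = (-2)·(-20 − 2) = 44
Sum: (30) + (44) = 74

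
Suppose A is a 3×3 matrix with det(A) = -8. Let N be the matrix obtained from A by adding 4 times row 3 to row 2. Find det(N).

-8

Adding a multiple of one row to another leaves the determinant unchanged.
det(N) = (1)·(-8) = -8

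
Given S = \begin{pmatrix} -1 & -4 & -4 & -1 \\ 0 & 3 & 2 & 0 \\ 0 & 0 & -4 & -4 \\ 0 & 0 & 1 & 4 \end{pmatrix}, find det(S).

S is block upper-triangular with a 2×2 block and a 2×2 block on the diagonal, so its determinant equals the product of the determinants of the diagonal blocks.
det of the 2×2 block = -3
det of the 2×2 block = -12
det = (-3)·(-12) = 36

36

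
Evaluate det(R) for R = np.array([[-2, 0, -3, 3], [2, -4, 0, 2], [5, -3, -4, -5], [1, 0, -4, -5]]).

The determinant is 204.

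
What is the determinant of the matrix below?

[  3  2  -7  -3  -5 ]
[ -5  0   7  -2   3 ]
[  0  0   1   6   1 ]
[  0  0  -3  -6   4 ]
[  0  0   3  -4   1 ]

The matrix is block upper-triangular with a 2×2 block and a 3×3 block on the diagonal, so its determinant equals the product of the determinants of the diagonal blocks.
det of the 2×2 block = 10
det of the 3×3 block = 130
det = (10)·(130) = 1300

1300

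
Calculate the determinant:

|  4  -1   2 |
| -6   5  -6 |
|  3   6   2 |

88

Expand along column 1:
  + 4 · |5 -6; 6 2| = 4·(10 − (-36)) = 184
  − (-6) · |-1 2; 6 2| = −(-6)·(-2 − 12) = -84
  + 3 · |-1 2; 5 -6| = 3·(6 − 10) = -12
Sum: (184) + (-84) + (-12) = 88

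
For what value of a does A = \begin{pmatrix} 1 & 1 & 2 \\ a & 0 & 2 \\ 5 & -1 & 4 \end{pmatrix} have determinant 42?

a = -5

Expanding along the row containing a, det(A) is linear in a: det(A) = (-6)·a + (12).
Set (-6)·a + (12) = 42  ⇒  (-6)·a = 30  ⇒  a = -5.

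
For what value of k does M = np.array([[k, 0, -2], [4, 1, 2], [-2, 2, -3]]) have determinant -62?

6

Expanding along the row containing k, det(M) is linear in k: det(M) = (-7)·k + (-20).
Set (-7)·k + (-20) = -62  ⇒  (-7)·k = -42  ⇒  k = 6.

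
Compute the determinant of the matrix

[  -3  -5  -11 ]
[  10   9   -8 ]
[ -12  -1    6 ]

-1396

Expand along column 1:
  + (-3) · |9 -8; -1 6| = (-3)·(54 − 8) = -138
  − 10 · |-5 -11; -1 6| = −10·(-30 − 11) = 410
  + (-12) · |-5 -11; 9 -8| = (-12)·(40 − (-99)) = -1668
Sum: (-138) + (410) + (-1668) = -1396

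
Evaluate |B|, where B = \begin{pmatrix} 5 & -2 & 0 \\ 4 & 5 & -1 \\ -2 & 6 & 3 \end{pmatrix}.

Expand along row 1:
  + 5 · |5 -1; 6 3| = 5·(15 − (-6)) = 105
  − (-2) · |4 -1; -2 3| = −(-2)·(12 − 2) = 20
Sum: (105) + (20) = 125

|B| = 125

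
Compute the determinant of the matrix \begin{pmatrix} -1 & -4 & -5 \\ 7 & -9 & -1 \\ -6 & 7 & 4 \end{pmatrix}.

142

Expand along row 1:
  + (-1) · |-9 -1; 7 4| = (-1)·(-36 − (-7)) = 29
  − (-4) · |7 -1; -6 4| = −(-4)·(28 − 6) = 88
  + (-5) · |7 -9; -6 7| = (-5)·(49 − 54) = 25
Sum: (29) + (88) + (25) = 142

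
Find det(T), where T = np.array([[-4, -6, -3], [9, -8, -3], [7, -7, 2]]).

det(T) = 403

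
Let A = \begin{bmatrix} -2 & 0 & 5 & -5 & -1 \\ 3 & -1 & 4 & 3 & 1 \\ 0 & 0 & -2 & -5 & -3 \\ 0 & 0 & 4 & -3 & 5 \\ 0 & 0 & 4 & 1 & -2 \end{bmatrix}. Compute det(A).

-380

A is block upper-triangular with a 2×2 block and a 3×3 block on the diagonal, so its determinant equals the product of the determinants of the diagonal blocks.
det of the 2×2 block = 2
det of the 3×3 block = -190
det = (2)·(-190) = -380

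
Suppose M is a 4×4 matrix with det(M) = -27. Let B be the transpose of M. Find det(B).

det(B) = -27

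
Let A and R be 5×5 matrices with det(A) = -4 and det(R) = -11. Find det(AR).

|AR| = 44

det(AR) = det(A)·det(R) = (-4)·(-11) = 44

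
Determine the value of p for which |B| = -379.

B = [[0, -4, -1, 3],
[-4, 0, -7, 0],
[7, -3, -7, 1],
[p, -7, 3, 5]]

p = -6

Expanding along the column containing p, det(B) is linear in p: det(B) = (35)·p + (-169).
Set (35)·p + (-169) = -379  ⇒  (35)·p = -210  ⇒  p = -6.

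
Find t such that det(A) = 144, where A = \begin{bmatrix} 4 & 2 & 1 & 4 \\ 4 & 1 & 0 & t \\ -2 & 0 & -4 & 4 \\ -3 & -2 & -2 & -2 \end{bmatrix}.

t = -8

Expanding along the column containing t, det(A) is linear in t: det(A) = (-12)·t + (48).
Set (-12)·t + (48) = 144  ⇒  (-12)·t = 96  ⇒  t = -8.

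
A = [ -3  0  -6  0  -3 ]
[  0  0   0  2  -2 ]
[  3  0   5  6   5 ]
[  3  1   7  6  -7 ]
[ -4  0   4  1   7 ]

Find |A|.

|A| = -648

Expand along column 2 (it has 4 zeros):
  + (1) · M_42   where M_42 = det([-3 -6 0 -3; 0 0 2 -2; 3 5 6 5; -4 4 1 7]) = -648
det = (+1)·(1)·(-648) = -648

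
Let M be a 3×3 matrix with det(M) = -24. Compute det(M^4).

331776

det(M^4) = (det M)^4 = (-24)^4 = 331776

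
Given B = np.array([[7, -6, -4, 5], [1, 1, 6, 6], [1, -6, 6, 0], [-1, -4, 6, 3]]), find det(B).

1554

Expand along row 3 (it has 1 zero):
  + (1) · M_31   where M_31 = det([-6 -4 5; 1 6 6; -4 6 3]) = 366
  − (-6) · M_32   where M_32 = det([7 -4 5; 1 6 6; -1 6 3]) = -30
  + (6) · M_33   where M_33 = det([7 -6 5; 1 1 6; -1 -4 3]) = 228
det = (+1)·(1)·(366) + (-1)·(-6)·(-30) + (+1)·(6)·(228) = 1554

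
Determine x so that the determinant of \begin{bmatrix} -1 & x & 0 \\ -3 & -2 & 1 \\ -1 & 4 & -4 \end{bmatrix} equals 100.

-8

Expanding along the column containing x, det(M) is linear in x: det(M) = (-13)·x + (-4).
Set (-13)·x + (-4) = 100  ⇒  (-13)·x = 104  ⇒  x = -8.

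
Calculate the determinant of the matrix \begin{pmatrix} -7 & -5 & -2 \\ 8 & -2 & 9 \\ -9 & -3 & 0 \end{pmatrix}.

300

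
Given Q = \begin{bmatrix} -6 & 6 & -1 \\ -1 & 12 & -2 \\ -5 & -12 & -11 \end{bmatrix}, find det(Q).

Expand along row 1:
  + (-6) · |12 -2; -12 -11| = (-6)·(-132 − 24) = 936
  − 6 · |-1 -2; -5 -11| = −6·(11 − 10) = -6
  + (-1) · |-1 12; -5 -12| = (-1)·(12 − (-60)) = -72
Sum: (936) + (-6) + (-72) = 858

The determinant is 858.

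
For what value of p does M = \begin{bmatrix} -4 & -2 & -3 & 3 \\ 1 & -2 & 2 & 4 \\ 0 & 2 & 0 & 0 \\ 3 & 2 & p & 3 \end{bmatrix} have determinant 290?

p = -4

Expanding along the row containing p, det(M) is linear in p: det(M) = (-38)·p + (138).
Set (-38)·p + (138) = 290  ⇒  (-38)·p = 152  ⇒  p = -4.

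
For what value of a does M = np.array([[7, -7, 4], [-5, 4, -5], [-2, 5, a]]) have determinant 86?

-7

Expanding along the column containing a, det(M) is linear in a: det(M) = (-7)·a + (37).
Set (-7)·a + (37) = 86  ⇒  (-7)·a = 49  ⇒  a = -7.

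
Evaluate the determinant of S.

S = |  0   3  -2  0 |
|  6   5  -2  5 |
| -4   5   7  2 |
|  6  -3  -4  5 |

The determinant is -704.

Expand along row 1 (it has 2 zeros):
  − (3) · M_12   where M_12 = det([6 -2 5; -4 7 2; 6 -4 5]) = 64
  + (-2) · M_13   where M_13 = det([6 5 5; -4 5 2; 6 -3 5]) = 256
det = (-1)·(3)·(64) + (+1)·(-2)·(256) = -704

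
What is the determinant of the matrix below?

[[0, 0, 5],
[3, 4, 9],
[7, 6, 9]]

The determinant is -50.

Expand along row 1:
  + 5 · |3 4; 7 6| = 5·(18 − 28) = -50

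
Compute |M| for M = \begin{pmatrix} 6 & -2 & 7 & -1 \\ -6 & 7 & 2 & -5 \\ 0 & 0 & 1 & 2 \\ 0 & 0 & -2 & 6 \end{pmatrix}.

M is block upper-triangular with a 2×2 block and a 2×2 block on the diagonal, so its determinant equals the product of the determinants of the diagonal blocks.
det of the 2×2 block = 30
det of the 2×2 block = 10
det = (30)·(10) = 300

|M| = 300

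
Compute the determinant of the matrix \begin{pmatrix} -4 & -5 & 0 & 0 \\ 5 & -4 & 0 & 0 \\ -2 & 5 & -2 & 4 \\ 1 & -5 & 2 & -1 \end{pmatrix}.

-246

The matrix is block lower-triangular with a 2×2 block and a 2×2 block on the diagonal, so its determinant equals the product of the determinants of the diagonal blocks.
det of the 2×2 block = 41
det of the 2×2 block = -6
det = (41)·(-6) = -246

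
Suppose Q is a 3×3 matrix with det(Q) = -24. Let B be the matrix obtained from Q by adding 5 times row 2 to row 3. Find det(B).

The determinant is -24.

Adding a multiple of one row to another leaves the determinant unchanged.
det(B) = (1)·(-24) = -24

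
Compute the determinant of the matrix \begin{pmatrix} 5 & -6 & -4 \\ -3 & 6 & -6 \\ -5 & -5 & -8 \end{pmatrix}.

-606

Expand along column 1:
  + 5 · |6 -6; -5 -8| = 5·(-48 − 30) = -390
  − (-3) · |-6 -4; -5 -8| = −(-3)·(48 − 20) = 84
  + (-5) · |-6 -4; 6 -6| = (-5)·(36 − (-24)) = -300
Sum: (-390) + (84) + (-300) = -606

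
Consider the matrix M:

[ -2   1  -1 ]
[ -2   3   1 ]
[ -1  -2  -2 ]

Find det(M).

det(M) = -4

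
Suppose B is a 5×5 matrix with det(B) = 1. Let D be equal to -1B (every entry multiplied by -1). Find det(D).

For a 5×5 matrix, det(-1B) = (-1)^5·det(B) = -1·det(B).
det(D) = (-1)·(1) = -1

|D| = -1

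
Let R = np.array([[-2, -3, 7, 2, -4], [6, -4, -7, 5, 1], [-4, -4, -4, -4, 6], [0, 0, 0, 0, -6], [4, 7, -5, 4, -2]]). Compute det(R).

det(R) = -11952

Expand along row 4 (it has 4 zeros):
  − (-6) · M_45   where M_45 = det([-2 -3 7 2; 6 -4 -7 5; -4 -4 -4 -4; 4 7 -5 4]) = -1992
det = (-1)·(-6)·(-1992) = -11952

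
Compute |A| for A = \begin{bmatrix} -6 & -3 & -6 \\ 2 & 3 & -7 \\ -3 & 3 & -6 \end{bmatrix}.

The determinant is -207.

Expand along row 1:
  + (-6) · |3 -7; 3 -6| = (-6)·(-18 − (-21)) = -18
  − (-3) · |2 -7; -3 -6| = −(-3)·(-12 − 21) = -99
  + (-6) · |2 3; -3 3| = (-6)·(6 − (-9)) = -90
Sum: (-18) + (-99) + (-90) = -207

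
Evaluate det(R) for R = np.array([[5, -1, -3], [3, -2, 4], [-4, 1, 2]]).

-3

Expand along column 1:
  + 5 · |-2 4; 1 2| = 5·(-4 − 4) = -40
  − 3 · |-1 -3; 1 2| = −3·(-2 − (-3)) = -3
  + (-4) · |-1 -3; -2 4| = (-4)·(-4 − 6) = 40
Sum: (-40) + (-3) + (40) = -3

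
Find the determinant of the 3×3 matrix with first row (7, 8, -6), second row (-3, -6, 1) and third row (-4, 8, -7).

326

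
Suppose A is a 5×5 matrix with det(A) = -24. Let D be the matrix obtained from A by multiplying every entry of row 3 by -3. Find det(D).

Scaling one row by -3 multiplies the determinant by -3.
det(D) = (-3)·(-24) = 72

72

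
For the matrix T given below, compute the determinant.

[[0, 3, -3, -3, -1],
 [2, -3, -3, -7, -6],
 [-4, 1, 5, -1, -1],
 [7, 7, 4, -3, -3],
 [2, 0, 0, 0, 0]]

Expand along row 5 (it has 4 zeros):
  + (2) · M_51   where M_51 = det([3 -3 -3 -1; -3 -3 -7 -6; 1 5 -1 -1; 7 4 -3 -3]) = -452
det = (+1)·(2)·(-452) = -904

det(T) = -904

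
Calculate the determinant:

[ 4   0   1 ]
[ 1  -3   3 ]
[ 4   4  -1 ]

Expand along column 2:
  + (-3) · |4 1; 4 -1| = (-3)·(-4 − 4) = 24
  − 4 · |4 1; 1 3| = −4·(12 − 1) = -44
Sum: (24) + (-44) = -20

-20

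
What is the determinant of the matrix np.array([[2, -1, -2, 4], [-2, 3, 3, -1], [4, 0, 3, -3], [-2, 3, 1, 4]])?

8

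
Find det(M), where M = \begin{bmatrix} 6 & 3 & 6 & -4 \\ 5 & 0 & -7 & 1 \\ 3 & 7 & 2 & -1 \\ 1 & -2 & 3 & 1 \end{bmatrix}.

Expand along row 2 (it has 1 zero):
  − (5) · M_21   where M_21 = det([3 6 -4; 7 2 -1; -2 3 1]) = -115
  − (-7) · M_23   where M_23 = det([6 3 -4; 3 7 -1; 1 -2 1]) = 70
  + (1) · M_24   where M_24 = det([6 3 6; 3 7 2; 1 -2 3]) = 51
det = (-1)·(5)·(-115) + (-1)·(-7)·(70) + (+1)·(1)·(51) = 1116

det(M) = 1116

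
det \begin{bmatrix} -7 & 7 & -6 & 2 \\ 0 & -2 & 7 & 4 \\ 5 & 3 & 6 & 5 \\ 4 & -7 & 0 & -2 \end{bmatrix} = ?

Expand along row 2 (it has 1 zero):
  + (-2) · M_22   where M_22 = det([-7 -6 2; 5 6 5; 4 0 -2]) = -144
  − (7) · M_23   where M_23 = det([-7 7 2; 5 3 5; 4 -7 -2]) = -87
  + (4) · M_24   where M_24 = det([-7 7 -6; 5 3 6; 4 -7 0]) = 156
det = (+1)·(-2)·(-144) + (-1)·(7)·(-87) + (+1)·(4)·(156) = 1521

1521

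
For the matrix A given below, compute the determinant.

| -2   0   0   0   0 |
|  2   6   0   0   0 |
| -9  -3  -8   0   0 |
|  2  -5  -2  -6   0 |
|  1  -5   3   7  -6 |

A is lower triangular, so det(A) is the product of the diagonal entries:
det = (-2) · (6) · (-8) · (-6) · (-6) = 3456

|A| = 3456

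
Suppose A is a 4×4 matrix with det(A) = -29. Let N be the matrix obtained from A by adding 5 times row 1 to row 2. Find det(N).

Adding a multiple of one row to another leaves the determinant unchanged.
det(N) = (1)·(-29) = -29

-29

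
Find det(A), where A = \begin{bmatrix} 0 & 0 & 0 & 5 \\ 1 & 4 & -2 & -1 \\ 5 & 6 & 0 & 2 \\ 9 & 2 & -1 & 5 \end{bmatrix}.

-510

Expand along row 1 (it has 3 zeros):
  − (5) · M_14   where M_14 = det([1 4 -2; 5 6 0; 9 2 -1]) = 102
det = (-1)·(5)·(102) = -510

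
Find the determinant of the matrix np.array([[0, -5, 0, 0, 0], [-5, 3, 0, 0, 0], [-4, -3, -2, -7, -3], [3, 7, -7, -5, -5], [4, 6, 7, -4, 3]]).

The matrix is block lower-triangular with a 2×2 block and a 3×3 block on the diagonal, so its determinant equals the product of the determinants of the diagonal blocks.
det of the 2×2 block = -25
det of the 3×3 block = -21
det = (-25)·(-21) = 525

525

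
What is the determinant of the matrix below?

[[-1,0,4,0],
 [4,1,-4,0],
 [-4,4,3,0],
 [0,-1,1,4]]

Expand along column 4 (it has 3 zeros):
  + (4) · M_44   where M_44 = det([-1 0 4; 4 1 -4; -4 4 3]) = 61
det = (+1)·(4)·(61) = 244

244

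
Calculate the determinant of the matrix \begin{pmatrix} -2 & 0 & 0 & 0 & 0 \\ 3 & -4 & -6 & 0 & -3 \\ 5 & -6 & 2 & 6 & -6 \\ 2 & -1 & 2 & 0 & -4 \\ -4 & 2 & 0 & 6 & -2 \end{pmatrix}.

Expand along row 1 (it has 4 zeros):
  + (-2) · M_11   where M_11 = det([-4 -6 0 -3; -6 2 6 -6; -1 2 0 -4; 2 0 6 -2]) = -1260
det = (+1)·(-2)·(-1260) = 2520

The determinant is 2520.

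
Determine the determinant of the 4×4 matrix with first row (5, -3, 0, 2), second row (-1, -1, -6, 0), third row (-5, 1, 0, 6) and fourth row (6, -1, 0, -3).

The determinant is -300.

Expand along column 3 (it has 3 zeros):
  − (-6) · M_23   where M_23 = det([5 -3 2; -5 1 6; 6 -1 -3]) = -50
det = (-1)·(-6)·(-50) = -300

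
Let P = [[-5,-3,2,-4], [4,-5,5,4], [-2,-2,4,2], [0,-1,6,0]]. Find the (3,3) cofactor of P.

Delete row 3 and column 3; the remaining 3×3 submatrix is [-5 -3 -4; 4 -5 4; 0 -1 0].
Its determinant is -4.
The cofactor carries sign (−1)^(3+3) = +1, so C_{3,3} = +(-4) = -4.

-4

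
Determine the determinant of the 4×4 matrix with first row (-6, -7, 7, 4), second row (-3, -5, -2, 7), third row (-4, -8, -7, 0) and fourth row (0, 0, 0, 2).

The determinant is 10.

Expand along row 4 (it has 3 zeros):
  + (2) · M_44   where M_44 = det([-6 -7 7; -3 -5 -2; -4 -8 -7]) = 5
det = (+1)·(2)·(5) = 10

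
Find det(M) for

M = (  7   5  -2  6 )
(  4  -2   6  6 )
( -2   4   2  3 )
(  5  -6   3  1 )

det(M) = 184

Expand along row 1:
  + (7) · M_11   where M_11 = det([-2 6 6; 4 2 3; -6 3 1]) = 26
  − (5) · M_12   where M_12 = det([4 6 6; -2 2 3; 5 3 1]) = -22
  + (-2) · M_13   where M_13 = det([4 -2 6; -2 4 3; 5 -6 1]) = 6
  − (6) · M_14   where M_14 = det([4 -2 6; -2 4 2; 5 -6 3]) = 16
det = (+1)·(7)·(26) + (-1)·(5)·(-22) + (+1)·(-2)·(6) + (-1)·(6)·(16) = 184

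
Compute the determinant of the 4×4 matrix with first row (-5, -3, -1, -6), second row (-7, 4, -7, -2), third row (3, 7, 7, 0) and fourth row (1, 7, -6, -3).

4326

Expand along row 3 (it has 1 zero):
  + (3) · M_31   where M_31 = det([-3 -1 -6; 4 -7 -2; 7 -6 -3]) = -175
  − (7) · M_32   where M_32 = det([-5 -1 -6; -7 -7 -2; 1 -6 -3]) = -316
  + (7) · M_33   where M_33 = det([-5 -3 -6; -7 4 -2; 1 7 -3]) = 377
det = (+1)·(3)·(-175) + (-1)·(7)·(-316) + (+1)·(7)·(377) = 4326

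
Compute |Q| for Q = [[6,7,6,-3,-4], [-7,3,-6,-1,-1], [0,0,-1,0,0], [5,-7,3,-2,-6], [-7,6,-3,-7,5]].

5301

Expand along row 3 (it has 4 zeros):
  + (-1) · M_33   where M_33 = det([6 7 -3 -4; -7 3 -1 -1; 5 -7 -2 -6; -7 6 -7 5]) = -5301
det = (+1)·(-1)·(-5301) = 5301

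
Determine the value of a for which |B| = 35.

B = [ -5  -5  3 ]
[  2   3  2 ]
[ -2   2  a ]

Expanding along the column containing a, det(B) is linear in a: det(B) = (-5)·a + (70).
Set (-5)·a + (70) = 35  ⇒  (-5)·a = -35  ⇒  a = 7.

7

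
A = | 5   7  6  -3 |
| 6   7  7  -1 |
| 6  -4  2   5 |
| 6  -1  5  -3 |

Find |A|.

|A| = -318

Expand along row 1:
  + (5) · M_11   where M_11 = det([7 7 -1; -4 2 5; -1 5 -3]) = -318
  − (7) · M_12   where M_12 = det([6 7 -1; 6 2 5; 6 5 -3]) = 132
  + (6) · M_13   where M_13 = det([6 7 -1; 6 -4 5; 6 -1 -3]) = 420
  − (-3) · M_14   where M_14 = det([6 7 7; 6 -4 2; 6 -1 5]) = -108
det = (+1)·(5)·(-318) + (-1)·(7)·(132) + (+1)·(6)·(420) + (-1)·(-3)·(-108) = -318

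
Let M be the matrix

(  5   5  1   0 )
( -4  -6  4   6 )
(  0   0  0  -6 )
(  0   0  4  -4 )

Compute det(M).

Expand along row 3 (it has 3 zeros):
  − (-6) · M_34   where M_34 = det([5 5 1; -4 -6 4; 0 0 4]) = -40
det = (-1)·(-6)·(-40) = -240

det(M) = -240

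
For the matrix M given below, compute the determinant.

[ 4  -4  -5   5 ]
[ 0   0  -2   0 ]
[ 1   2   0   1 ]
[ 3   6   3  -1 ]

-96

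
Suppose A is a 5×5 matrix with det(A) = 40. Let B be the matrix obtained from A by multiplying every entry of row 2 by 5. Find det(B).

Scaling one row by 5 multiplies the determinant by 5.
det(B) = (5)·(40) = 200

200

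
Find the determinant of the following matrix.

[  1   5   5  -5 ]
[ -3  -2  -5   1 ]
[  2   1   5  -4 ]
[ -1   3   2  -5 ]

Expand along row 1:
  + (1) · M_11   where M_11 = det([-2 -5 1; 1 5 -4; 3 2 -5]) = 56
  − (5) · M_12   where M_12 = det([-3 -5 1; 2 5 -4; -1 2 -5]) = -10
  + (5) · M_13   where M_13 = det([-3 -2 1; 2 1 -4; -1 3 -5]) = -42
  − (-5) · M_14   where M_14 = det([-3 -2 -5; 2 1 5; -1 3 2]) = 22
det = (+1)·(1)·(56) + (-1)·(5)·(-10) + (+1)·(5)·(-42) + (-1)·(-5)·(22) = 6

The determinant is 6.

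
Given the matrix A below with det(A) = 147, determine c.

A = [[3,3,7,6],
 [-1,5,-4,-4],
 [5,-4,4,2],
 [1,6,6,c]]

Expanding along the column containing c, det(A) is linear in c: det(A) = (-183)·c + (1062).
Set (-183)·c + (1062) = 147  ⇒  (-183)·c = -915  ⇒  c = 5.

c = 5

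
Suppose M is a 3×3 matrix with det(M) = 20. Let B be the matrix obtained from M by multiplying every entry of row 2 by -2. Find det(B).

Scaling one row by -2 multiplies the determinant by -2.
det(B) = (-2)·(20) = -40

det(B) = -40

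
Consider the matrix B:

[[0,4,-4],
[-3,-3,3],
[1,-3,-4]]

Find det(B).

Expand along column 1:
  − (-3) · |4 -4; -3 -4| = −(-3)·(-16 − 12) = -84
  + 1 · |4 -4; -3 3| = 1·(12 − 12) = 0
Sum: (-84) + (0) = -84

det(B) = -84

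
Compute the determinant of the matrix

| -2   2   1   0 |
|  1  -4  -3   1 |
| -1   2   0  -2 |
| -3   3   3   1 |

Expand along row 1 (it has 1 zero):
  + (-2) · M_11   where M_11 = det([-4 -3 1; 2 0 -2; 3 3 1]) = 6
  − (2) · M_12   where M_12 = det([1 -3 1; -1 0 -2; -3 3 1]) = -18
  + (1) · M_13   where M_13 = det([1 -4 1; -1 2 -2; -3 3 1]) = -17
det = (+1)·(-2)·(6) + (-1)·(2)·(-18) + (+1)·(1)·(-17) = 7

7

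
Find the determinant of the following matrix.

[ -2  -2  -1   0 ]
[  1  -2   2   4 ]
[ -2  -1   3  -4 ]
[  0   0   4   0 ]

Expand along row 4 (it has 3 zeros):
  − (4) · M_43   where M_43 = det([-2 -2 0; 1 -2 4; -2 -1 -4]) = -16
det = (-1)·(4)·(-16) = 64

64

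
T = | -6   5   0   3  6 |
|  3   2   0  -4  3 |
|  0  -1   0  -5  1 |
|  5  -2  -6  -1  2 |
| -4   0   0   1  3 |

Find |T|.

Expand along column 3 (it has 4 zeros):
  − (-6) · M_43   where M_43 = det([-6 5 3 6; 3 2 -4 3; 0 -1 -5 1; -4 0 1 3]) = 337
det = (-1)·(-6)·(337) = 2022

2022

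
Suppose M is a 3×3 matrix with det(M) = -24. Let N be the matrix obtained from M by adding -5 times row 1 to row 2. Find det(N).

The determinant is -24.

Adding a multiple of one row to another leaves the determinant unchanged.
det(N) = (1)·(-24) = -24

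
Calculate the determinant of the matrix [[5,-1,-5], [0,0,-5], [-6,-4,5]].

The determinant is -130.

Expand along row 2:
  − (-5) · |5 -1; -6 -4| = −(-5)·(-20 − 6) = -130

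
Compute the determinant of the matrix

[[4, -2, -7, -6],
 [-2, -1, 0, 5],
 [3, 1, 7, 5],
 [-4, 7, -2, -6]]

Expand along row 2 (it has 1 zero):
  − (-2) · M_21   where M_21 = det([-2 -7 -6; 1 7 5; 7 -2 -6]) = 83
  + (-1) · M_22   where M_22 = det([4 -7 -6; 3 7 5; -4 -2 -6]) = -246
  + (5) · M_24   where M_24 = det([4 -2 -7; 3 1 7; -4 7 -2]) = -335
det = (-1)·(-2)·(83) + (+1)·(-1)·(-246) + (+1)·(5)·(-335) = -1263

-1263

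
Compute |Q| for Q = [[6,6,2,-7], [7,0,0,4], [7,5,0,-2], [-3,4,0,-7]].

Expand along column 3 (it has 3 zeros):
  + (2) · M_13   where M_13 = det([7 0 4; 7 5 -2; -3 4 -7]) = -17
det = (+1)·(2)·(-17) = -34

-34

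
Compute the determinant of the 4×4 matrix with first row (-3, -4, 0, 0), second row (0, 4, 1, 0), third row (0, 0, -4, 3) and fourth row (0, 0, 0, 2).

96

The matrix is upper triangular, so the determinant is the product of the diagonal entries:
det = (-3) · (4) · (-4) · (2) = 96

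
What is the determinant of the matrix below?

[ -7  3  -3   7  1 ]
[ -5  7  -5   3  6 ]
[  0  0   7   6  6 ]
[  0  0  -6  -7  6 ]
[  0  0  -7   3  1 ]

The matrix is block upper-triangular with a 2×2 block and a 3×3 block on the diagonal, so its determinant equals the product of the determinants of the diagonal blocks.
det of the 2×2 block = -34
det of the 3×3 block = -793
det = (-34)·(-793) = 26962

The determinant is 26962.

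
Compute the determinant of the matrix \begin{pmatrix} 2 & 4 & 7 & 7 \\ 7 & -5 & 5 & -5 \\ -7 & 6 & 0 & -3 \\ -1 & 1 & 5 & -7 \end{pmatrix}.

Expand along row 3 (it has 1 zero):
  + (-7) · M_31   where M_31 = det([4 7 7; -5 5 -5; 1 5 -7]) = -530
  − (6) · M_32   where M_32 = det([2 7 7; 7 5 -5; -1 5 -7]) = 638
  − (-3) · M_34   where M_34 = det([2 4 7; 7 -5 5; -1 1 5]) = -206
det = (+1)·(-7)·(-530) + (-1)·(6)·(638) + (-1)·(-3)·(-206) = -736

The determinant is -736.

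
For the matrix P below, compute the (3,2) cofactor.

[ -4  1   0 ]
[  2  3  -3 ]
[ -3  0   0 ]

Delete row 3 and column 2; the remaining 2×2 submatrix is [-4 0; 2 -3].
Its determinant is (-4)·(-3) − 0·2 = 12.
The cofactor carries sign (−1)^(3+2) = −1, so C_{3,2} = −(12) = -12.

-12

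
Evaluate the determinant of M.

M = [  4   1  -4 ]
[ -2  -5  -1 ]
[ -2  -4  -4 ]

The determinant is 66.

Expand along row 1:
  + 4 · |-5 -1; -4 -4| = 4·(20 − 4) = 64
  − 1 · |-2 -1; -2 -4| = −1·(8 − 2) = -6
  + (-4) · |-2 -5; -2 -4| = (-4)·(8 − 10) = 8
Sum: (64) + (-6) + (8) = 66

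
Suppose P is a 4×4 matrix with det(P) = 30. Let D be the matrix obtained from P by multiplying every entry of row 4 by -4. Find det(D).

-120

Scaling one row by -4 multiplies the determinant by -4.
det(D) = (-4)·(30) = -120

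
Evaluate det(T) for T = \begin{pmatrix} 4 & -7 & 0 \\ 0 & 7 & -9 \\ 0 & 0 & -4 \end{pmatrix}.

T is upper triangular, so det(T) is the product of the diagonal entries:
det = (4) · (7) · (-4) = -112

|T| = -112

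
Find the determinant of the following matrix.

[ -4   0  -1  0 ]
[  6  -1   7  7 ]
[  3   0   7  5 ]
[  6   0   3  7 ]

Expand along column 2 (it has 3 zeros):
  + (-1) · M_22   where M_22 = det([-4 -1 0; 3 7 5; 6 3 7]) = -145
det = (+1)·(-1)·(-145) = 145

The determinant is 145.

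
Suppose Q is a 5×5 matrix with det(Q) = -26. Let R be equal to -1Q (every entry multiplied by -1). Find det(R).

|R| = 26

For a 5×5 matrix, det(-1Q) = (-1)^5·det(Q) = -1·det(Q).
det(R) = (-1)·(-26) = 26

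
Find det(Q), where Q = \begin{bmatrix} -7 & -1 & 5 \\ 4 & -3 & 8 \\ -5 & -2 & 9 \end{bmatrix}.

Expand along column 1:
  + (-7) · |-3 8; -2 9| = (-7)·(-27 − (-16)) = 77
  − 4 · |-1 5; -2 9| = −4·(-9 − (-10)) = -4
  + (-5) · |-1 5; -3 8| = (-5)·(-8 − (-15)) = -35
Sum: (77) + (-4) + (-35) = 38

38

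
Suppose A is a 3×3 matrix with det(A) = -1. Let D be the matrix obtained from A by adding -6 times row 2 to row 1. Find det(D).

Adding a multiple of one row to another leaves the determinant unchanged.
det(D) = (1)·(-1) = -1

The determinant is -1.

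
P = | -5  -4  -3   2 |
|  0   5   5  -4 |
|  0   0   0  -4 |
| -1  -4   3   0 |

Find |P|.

Expand along row 3 (it has 3 zeros):
  − (-4) · M_34   where M_34 = det([-5 -4 -3; 0 5 5; -1 -4 3]) = -170
det = (-1)·(-4)·(-170) = -680

-680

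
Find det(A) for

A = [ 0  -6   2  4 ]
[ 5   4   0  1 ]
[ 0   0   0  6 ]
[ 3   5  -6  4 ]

The determinant is 924.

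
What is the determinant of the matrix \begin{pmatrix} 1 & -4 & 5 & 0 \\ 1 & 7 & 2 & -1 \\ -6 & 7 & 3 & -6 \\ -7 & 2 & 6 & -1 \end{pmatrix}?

1765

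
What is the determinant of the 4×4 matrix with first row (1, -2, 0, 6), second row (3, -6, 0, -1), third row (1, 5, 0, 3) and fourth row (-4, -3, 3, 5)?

Expand along column 3 (it has 3 zeros):
  − (3) · M_43   where M_43 = det([1 -2 6; 3 -6 -1; 1 5 3]) = 133
det = (-1)·(3)·(133) = -399

-399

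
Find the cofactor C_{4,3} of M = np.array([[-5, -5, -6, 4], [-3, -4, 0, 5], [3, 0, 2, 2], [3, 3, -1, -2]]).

17

Delete row 4 and column 3; the remaining 3×3 submatrix is [-5 -5 4; -3 -4 5; 3 0 2].
Its determinant is -17.
The cofactor carries sign (−1)^(4+3) = −1, so C_{4,3} = −(-17) = 17.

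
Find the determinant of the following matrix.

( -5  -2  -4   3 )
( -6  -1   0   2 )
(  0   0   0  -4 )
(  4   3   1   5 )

196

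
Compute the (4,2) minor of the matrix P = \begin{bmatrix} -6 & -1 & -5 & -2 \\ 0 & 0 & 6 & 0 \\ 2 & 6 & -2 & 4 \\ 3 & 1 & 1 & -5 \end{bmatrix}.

The minor is -120.

Delete row 4 and column 2; the remaining 3×3 submatrix is [-6 -5 -2; 0 6 0; 2 -2 4].
Its determinant is -120.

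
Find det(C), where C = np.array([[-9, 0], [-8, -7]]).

det(C) = 63

det(C) = (-9)·(-7) − 0·(-8) = 63 − 0 = 63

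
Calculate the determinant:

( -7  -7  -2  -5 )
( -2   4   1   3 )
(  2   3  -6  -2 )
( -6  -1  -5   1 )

The determinant is 1262.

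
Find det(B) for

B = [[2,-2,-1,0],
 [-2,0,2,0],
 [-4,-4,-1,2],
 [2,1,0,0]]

det(B) = 20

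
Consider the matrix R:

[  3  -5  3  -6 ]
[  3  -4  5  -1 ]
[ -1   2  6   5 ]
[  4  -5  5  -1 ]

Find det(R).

det(R) = -16

Expand along row 1:
  + (3) · M_11   where M_11 = det([-4 5 -1; 2 6 5; -5 5 -1]) = -31
  − (-5) · M_12   where M_12 = det([3 5 -1; -1 6 5; 4 5 -1]) = 31
  + (3) · M_13   where M_13 = det([3 -4 -1; -1 2 5; 4 -5 -1]) = -4
  − (-6) · M_14   where M_14 = det([3 -4 5; -1 2 6; 4 -5 5]) = -11
det = (+1)·(3)·(-31) + (-1)·(-5)·(31) + (+1)·(3)·(-4) + (-1)·(-6)·(-11) = -16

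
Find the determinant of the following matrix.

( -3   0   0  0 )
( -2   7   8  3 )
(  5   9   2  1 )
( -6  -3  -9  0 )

Expand along row 1 (it has 3 zeros):
  + (-3) · M_11   where M_11 = det([7 8 3; 9 2 1; -3 -9 0]) = -186
det = (+1)·(-3)·(-186) = 558

558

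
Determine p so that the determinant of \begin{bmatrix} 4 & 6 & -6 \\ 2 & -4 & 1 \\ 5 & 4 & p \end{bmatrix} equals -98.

-2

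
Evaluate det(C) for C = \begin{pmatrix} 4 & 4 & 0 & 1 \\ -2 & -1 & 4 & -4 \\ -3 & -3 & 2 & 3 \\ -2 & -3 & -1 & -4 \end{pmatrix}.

Expand along row 1 (it has 1 zero):
  + (4) · M_11   where M_11 = det([-1 4 -4; -3 2 3; -3 -1 -4]) = -115
  − (4) · M_12   where M_12 = det([-2 4 -4; -3 2 3; -2 -1 -4]) = -90
  − (1) · M_14   where M_14 = det([-2 -1 4; -3 -3 2; -2 -3 -1]) = 1
det = (+1)·(4)·(-115) + (-1)·(4)·(-90) + (-1)·(1)·(1) = -101

-101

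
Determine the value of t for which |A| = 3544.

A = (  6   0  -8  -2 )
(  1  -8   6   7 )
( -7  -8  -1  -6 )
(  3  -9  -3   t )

Expanding along the row containing t, det(A) is linear in t: det(A) = (848)·t + (-696).
Set (848)·t + (-696) = 3544  ⇒  (848)·t = 4240  ⇒  t = 5.

5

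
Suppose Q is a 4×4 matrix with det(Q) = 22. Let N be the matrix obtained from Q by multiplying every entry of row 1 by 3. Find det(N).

66

Scaling one row by 3 multiplies the determinant by 3.
det(N) = (3)·(22) = 66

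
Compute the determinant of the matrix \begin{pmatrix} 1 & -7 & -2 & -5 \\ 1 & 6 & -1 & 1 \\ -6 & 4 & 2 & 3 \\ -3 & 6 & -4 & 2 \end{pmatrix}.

The determinant is -529.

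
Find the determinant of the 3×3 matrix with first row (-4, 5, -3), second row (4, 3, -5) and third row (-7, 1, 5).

The determinant is -80.

Expand along column 1:
  + (-4) · |3 -5; 1 5| = (-4)·(15 − (-5)) = -80
  − 4 · |5 -3; 1 5| = −4·(25 − (-3)) = -112
  + (-7) · |5 -3; 3 -5| = (-7)·(-25 − (-9)) = 112
Sum: (-80) + (-112) + (112) = -80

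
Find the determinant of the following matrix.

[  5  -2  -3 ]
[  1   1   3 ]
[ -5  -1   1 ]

The determinant is 40.

Expand along column 1:
  + 5 · |1 3; -1 1| = 5·(1 − (-3)) = 20
  − 1 · |-2 -3; -1 1| = −1·(-2 − 3) = 5
  + (-5) · |-2 -3; 1 3| = (-5)·(-6 − (-3)) = 15
Sum: (20) + (5) + (15) = 40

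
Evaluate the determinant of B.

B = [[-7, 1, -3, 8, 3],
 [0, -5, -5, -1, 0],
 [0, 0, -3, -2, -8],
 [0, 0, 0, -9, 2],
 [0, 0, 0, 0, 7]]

6615

B is upper triangular, so det(B) is the product of the diagonal entries:
det = (-7) · (-5) · (-3) · (-9) · (7) = 6615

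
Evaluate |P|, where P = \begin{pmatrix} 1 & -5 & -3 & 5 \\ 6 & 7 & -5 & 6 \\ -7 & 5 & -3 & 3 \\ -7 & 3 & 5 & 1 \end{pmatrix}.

Expand along row 1:
  + (1) · M_11   where M_11 = det([7 -5 6; 5 -3 3; 3 5 1]) = 58
  − (-5) · M_12   where M_12 = det([6 -5 6; -7 -3 3; -7 5 1]) = -374
  + (-3) · M_13   where M_13 = det([6 7 6; -7 5 3; -7 3 1]) = -38
  − (5) · M_14   where M_14 = det([6 7 -5; -7 5 -3; -7 3 5]) = 526
det = (+1)·(1)·(58) + (-1)·(-5)·(-374) + (+1)·(-3)·(-38) + (-1)·(5)·(526) = -4328

det(P) = -4328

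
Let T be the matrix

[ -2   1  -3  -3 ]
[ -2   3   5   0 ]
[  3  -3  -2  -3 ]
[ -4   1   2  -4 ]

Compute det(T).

Expand along row 2 (it has 1 zero):
  − (-2) · M_21   where M_21 = det([1 -3 -3; -3 -2 -3; 1 2 -4]) = 71
  + (3) · M_22   where M_22 = det([-2 -3 -3; 3 -2 -3; -4 2 -4]) = -94
  − (5) · M_23   where M_23 = det([-2 1 -3; 3 -3 -3; -4 1 -4]) = 21
det = (-1)·(-2)·(71) + (+1)·(3)·(-94) + (-1)·(5)·(21) = -245

-245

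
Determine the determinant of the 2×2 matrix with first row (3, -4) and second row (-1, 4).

det = 3·4 − (-4)·(-1) = 12 − 4 = 8

The determinant is 8.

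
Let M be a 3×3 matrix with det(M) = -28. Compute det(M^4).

det(M^4) = (det M)^4 = (-28)^4 = 614656

614656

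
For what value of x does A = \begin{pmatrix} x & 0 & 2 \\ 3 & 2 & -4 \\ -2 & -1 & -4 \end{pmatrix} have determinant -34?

Expanding along the row containing x, det(A) is linear in x: det(A) = (-12)·x + (2).
Set (-12)·x + (2) = -34  ⇒  (-12)·x = -36  ⇒  x = 3.

3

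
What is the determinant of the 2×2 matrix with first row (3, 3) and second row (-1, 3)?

det = 3·3 − 3·(-1) = 9 − (-3) = 12

12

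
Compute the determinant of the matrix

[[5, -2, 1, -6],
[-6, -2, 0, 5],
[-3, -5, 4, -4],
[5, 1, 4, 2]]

-794

Expand along row 2 (it has 1 zero):
  − (-6) · M_21   where M_21 = det([-2 1 -6; -5 4 -4; 1 4 2]) = 102
  + (-2) · M_22   where M_22 = det([5 1 -6; -3 4 -4; 5 4 2]) = 298
  + (5) · M_24   where M_24 = det([5 -2 1; -3 -5 4; 5 1 4]) = -162
det = (-1)·(-6)·(102) + (+1)·(-2)·(298) + (+1)·(5)·(-162) = -794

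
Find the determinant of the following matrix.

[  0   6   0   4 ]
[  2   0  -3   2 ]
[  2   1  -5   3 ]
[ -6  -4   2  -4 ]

Expand along row 1 (it has 2 zeros):
  − (6) · M_12   where M_12 = det([2 -3 2; 2 -5 3; -6 2 -4]) = 6
  − (4) · M_14   where M_14 = det([2 0 -3; 2 1 -5; -6 -4 2]) = -30
det = (-1)·(6)·(6) + (-1)·(4)·(-30) = 84

84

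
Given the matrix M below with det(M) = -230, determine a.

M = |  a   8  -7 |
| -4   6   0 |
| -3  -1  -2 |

1

Expanding along the column containing a, det(M) is linear in a: det(M) = (-12)·a + (-218).
Set (-12)·a + (-218) = -230  ⇒  (-12)·a = -12  ⇒  a = 1.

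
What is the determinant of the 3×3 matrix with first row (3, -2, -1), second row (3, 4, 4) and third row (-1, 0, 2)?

40

Expand along row 3:
  + (-1) · |-2 -1; 4 4| = (-1)·(-8 − (-4)) = 4
  + 2 · |3 -2; 3 4| = 2·(12 − (-6)) = 36
Sum: (4) + (36) = 40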